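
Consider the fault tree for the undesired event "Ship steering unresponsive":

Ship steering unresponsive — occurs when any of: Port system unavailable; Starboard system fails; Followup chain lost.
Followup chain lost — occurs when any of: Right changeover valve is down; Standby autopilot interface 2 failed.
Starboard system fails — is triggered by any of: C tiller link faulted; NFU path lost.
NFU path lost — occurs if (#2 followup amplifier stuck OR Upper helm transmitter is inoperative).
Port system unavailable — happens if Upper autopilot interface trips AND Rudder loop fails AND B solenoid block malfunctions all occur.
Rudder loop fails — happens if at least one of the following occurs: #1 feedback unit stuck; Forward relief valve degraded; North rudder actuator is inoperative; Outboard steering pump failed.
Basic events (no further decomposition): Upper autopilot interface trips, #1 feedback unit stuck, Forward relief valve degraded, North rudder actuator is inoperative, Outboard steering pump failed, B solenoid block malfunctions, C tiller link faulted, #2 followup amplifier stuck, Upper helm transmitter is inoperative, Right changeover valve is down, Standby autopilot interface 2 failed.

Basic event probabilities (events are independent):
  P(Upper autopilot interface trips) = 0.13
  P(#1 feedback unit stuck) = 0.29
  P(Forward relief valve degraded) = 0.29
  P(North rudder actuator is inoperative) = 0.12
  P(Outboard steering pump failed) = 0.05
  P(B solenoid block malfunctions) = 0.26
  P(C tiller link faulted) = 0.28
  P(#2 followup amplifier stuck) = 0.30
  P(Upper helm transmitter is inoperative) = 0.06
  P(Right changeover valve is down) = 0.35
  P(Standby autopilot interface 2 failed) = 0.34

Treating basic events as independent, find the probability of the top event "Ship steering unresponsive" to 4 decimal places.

P(Rudder loop fails) [OR] = 1 − (1−0.29) × (1−0.29) × (1−0.12) × (1−0.05) = 0.578572
P(Port system unavailable) [AND] = 0.13 × 0.578572 × 0.26 = 0.019556
P(NFU path lost) [OR] = 1 − (1−0.30) × (1−0.06) = 0.342000
P(Starboard system fails) [OR] = 1 − (1−0.28) × (1−0.342000) = 0.526240
P(Followup chain lost) [OR] = 1 − (1−0.35) × (1−0.34) = 0.571000
P(Ship steering unresponsive) [OR] = 1 − (1−0.019556) × (1−0.526240) × (1−0.571000) = 0.800732
Rounded to 4 decimal places: P(Ship steering unresponsive) ≈ 0.8007.

0.8007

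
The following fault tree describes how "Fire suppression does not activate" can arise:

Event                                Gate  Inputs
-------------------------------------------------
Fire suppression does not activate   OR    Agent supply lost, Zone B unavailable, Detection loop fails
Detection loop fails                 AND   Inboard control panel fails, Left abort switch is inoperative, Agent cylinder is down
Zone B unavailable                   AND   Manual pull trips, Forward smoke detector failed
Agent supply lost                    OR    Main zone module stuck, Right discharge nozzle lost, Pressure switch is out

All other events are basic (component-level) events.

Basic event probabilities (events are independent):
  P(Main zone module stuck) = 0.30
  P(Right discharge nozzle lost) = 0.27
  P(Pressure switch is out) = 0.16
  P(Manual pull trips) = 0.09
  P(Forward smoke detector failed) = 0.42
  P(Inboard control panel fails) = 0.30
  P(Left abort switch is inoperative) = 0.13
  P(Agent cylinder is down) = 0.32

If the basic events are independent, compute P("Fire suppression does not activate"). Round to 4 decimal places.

P(Agent supply lost) [OR] = 1 − (1−0.30) × (1−0.27) × (1−0.16) = 0.570760
P(Zone B unavailable) [AND] = 0.09 × 0.42 = 0.037800
P(Detection loop fails) [AND] = 0.30 × 0.13 × 0.32 = 0.012480
P(Fire suppression does not activate) [OR] = 1 − (1−0.570760) × (1−0.037800) × (1−0.012480) = 0.592140
Rounded to 4 decimal places: P(Fire suppression does not activate) ≈ 0.5921.

0.5921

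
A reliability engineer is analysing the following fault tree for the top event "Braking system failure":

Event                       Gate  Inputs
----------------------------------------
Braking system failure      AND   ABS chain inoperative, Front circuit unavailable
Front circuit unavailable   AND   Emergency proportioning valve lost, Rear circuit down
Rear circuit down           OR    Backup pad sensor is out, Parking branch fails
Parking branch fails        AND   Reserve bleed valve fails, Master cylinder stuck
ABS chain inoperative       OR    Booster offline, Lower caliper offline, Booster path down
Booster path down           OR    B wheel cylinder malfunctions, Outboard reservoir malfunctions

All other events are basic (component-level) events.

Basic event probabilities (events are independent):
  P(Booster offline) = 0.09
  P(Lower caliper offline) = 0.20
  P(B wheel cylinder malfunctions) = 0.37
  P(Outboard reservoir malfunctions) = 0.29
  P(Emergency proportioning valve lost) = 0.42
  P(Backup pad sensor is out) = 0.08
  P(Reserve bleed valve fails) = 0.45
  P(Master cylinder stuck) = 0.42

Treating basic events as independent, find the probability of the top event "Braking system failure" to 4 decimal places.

P(Booster path down) [OR] = 1 − (1−0.37) × (1−0.29) = 0.552700
P(ABS chain inoperative) [OR] = 1 − (1−0.09) × (1−0.20) × (1−0.552700) = 0.674366
P(Parking branch fails) [AND] = 0.45 × 0.42 = 0.189000
P(Rear circuit down) [OR] = 1 − (1−0.08) × (1−0.189000) = 0.253880
P(Front circuit unavailable) [AND] = 0.42 × 0.253880 = 0.106630
P(Braking system failure) [AND] = 0.674366 × 0.106630 = 0.071908
Rounded to 4 decimal places: P(Braking system failure) ≈ 0.0719.

0.0719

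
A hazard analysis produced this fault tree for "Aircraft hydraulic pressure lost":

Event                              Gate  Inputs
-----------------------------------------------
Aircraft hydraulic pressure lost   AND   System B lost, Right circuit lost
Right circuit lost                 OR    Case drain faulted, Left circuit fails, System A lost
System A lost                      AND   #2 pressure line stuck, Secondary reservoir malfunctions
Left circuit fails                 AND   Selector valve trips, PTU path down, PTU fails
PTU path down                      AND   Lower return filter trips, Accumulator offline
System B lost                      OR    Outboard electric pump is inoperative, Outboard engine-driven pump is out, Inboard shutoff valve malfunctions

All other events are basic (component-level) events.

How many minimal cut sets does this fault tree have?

9

System B lost [OR]: union of children's cut sets → 3 cut set(s).
PTU path down [AND]: one cut set from each child combined → 1 × 1 = 1 cut set(s).
Left circuit fails [AND]: one cut set from each child combined → 1 × 1 × 1 = 1 cut set(s).
System A lost [AND]: one cut set from each child combined → 1 × 1 = 1 cut set(s).
Right circuit lost [OR]: union of children's cut sets → 3 cut set(s).
Aircraft hydraulic pressure lost [AND]: one cut set from each child combined → 3 × 3 = 9 cut set(s).
Minimal cut sets: {Case drain faulted, Outboard electric pump is inoperative}; {Accumulator offline, Lower return filter trips, Outboard electric pump is inoperative, PTU fails, Selector valve trips}; {#2 pressure line stuck, Outboard electric pump is inoperative, Secondary reservoir malfunctions}; {Case drain faulted, Outboard engine-driven pump is out}; {Accumulator offline, Lower return filter trips, Outboard engine-driven pump is out, PTU fails, Selector valve trips}; {#2 pressure line stuck, Outboard engine-driven pump is out, Secondary reservoir malfunctions}; {Case drain faulted, Inboard shutoff valve malfunctions}; {Accumulator offline, Inboard shutoff valve malfunctions, Lower return filter trips, PTU fails, Selector valve trips}; {#2 pressure line stuck, Inboard shutoff valve malfunctions, Secondary reservoir malfunctions}.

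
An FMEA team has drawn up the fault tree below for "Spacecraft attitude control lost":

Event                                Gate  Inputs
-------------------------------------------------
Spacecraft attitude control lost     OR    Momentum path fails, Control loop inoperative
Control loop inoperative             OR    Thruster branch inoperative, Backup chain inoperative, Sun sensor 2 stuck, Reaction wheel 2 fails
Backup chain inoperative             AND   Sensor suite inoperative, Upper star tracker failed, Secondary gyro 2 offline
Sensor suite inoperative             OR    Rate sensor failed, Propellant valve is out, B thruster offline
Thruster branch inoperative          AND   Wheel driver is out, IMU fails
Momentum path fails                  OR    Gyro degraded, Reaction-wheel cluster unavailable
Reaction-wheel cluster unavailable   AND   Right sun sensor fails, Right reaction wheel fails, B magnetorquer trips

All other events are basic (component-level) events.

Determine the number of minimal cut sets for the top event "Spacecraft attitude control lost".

Reaction-wheel cluster unavailable [AND]: one cut set from each child combined → 1 × 1 × 1 = 1 cut set(s).
Momentum path fails [OR]: union of children's cut sets → 2 cut set(s).
Thruster branch inoperative [AND]: one cut set from each child combined → 1 × 1 = 1 cut set(s).
Sensor suite inoperative [OR]: union of children's cut sets → 3 cut set(s).
Backup chain inoperative [AND]: one cut set from each child combined → 3 × 1 × 1 = 3 cut set(s).
Control loop inoperative [OR]: union of children's cut sets → 6 cut set(s).
Spacecraft attitude control lost [OR]: union of children's cut sets → 8 cut set(s).
Minimal cut sets: {Gyro degraded}; {B magnetorquer trips, Right reaction wheel fails, Right sun sensor fails}; {IMU fails, Wheel driver is out}; {Rate sensor failed, Secondary gyro 2 offline, Upper star tracker failed}; {Propellant valve is out, Secondary gyro 2 offline, Upper star tracker failed}; {B thruster offline, Secondary gyro 2 offline, Upper star tracker failed}; {Sun sensor 2 stuck}; {Reaction wheel 2 fails}.

8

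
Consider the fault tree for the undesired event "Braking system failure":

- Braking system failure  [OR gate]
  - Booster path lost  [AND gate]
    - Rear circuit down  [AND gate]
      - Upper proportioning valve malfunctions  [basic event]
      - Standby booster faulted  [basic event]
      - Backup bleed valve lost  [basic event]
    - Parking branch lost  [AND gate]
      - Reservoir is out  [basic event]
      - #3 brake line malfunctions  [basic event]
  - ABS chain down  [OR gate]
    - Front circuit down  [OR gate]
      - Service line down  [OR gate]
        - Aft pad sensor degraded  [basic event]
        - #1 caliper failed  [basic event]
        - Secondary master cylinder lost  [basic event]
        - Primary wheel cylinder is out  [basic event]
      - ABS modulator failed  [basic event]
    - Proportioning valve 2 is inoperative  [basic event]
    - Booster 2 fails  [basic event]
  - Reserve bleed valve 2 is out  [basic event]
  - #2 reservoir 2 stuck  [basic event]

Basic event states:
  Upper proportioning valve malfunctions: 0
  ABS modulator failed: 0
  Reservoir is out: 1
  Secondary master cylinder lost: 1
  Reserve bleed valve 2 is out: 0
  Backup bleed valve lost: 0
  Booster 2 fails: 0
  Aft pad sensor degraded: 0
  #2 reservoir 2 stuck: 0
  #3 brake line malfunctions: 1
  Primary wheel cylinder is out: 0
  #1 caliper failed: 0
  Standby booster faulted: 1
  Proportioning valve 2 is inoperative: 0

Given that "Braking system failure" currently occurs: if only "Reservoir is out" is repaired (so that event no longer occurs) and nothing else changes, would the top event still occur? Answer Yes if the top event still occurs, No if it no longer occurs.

Yes

Counterfactual: set "Reservoir is out" to not occurred.
Rear circuit down [AND]: Upper proportioning valve malfunctions=not, Standby booster faulted=occurs, Backup bleed valve lost=not → not all inputs occur → does not occur.
Parking branch lost [AND]: Reservoir is out=not, #3 brake line malfunctions=occurs → not all inputs occur → does not occur.
Booster path lost [AND]: Rear circuit down=not, Parking branch lost=not → not all inputs occur → does not occur.
Service line down [OR]: Aft pad sensor degraded=not, #1 caliper failed=not, Secondary master cylinder lost=occurs, Primary wheel cylinder is out=not → at least one input occurs → occurs.
Front circuit down [OR]: Service line down=occurs, ABS modulator failed=not → at least one input occurs → occurs.
ABS chain down [OR]: Front circuit down=occurs, Proportioning valve 2 is inoperative=not, Booster 2 fails=not → at least one input occurs → occurs.
Braking system failure [OR]: Booster path lost=not, ABS chain down=occurs, Reserve bleed valve 2 is out=not, #2 reservoir 2 stuck=not → at least one input occurs → occurs.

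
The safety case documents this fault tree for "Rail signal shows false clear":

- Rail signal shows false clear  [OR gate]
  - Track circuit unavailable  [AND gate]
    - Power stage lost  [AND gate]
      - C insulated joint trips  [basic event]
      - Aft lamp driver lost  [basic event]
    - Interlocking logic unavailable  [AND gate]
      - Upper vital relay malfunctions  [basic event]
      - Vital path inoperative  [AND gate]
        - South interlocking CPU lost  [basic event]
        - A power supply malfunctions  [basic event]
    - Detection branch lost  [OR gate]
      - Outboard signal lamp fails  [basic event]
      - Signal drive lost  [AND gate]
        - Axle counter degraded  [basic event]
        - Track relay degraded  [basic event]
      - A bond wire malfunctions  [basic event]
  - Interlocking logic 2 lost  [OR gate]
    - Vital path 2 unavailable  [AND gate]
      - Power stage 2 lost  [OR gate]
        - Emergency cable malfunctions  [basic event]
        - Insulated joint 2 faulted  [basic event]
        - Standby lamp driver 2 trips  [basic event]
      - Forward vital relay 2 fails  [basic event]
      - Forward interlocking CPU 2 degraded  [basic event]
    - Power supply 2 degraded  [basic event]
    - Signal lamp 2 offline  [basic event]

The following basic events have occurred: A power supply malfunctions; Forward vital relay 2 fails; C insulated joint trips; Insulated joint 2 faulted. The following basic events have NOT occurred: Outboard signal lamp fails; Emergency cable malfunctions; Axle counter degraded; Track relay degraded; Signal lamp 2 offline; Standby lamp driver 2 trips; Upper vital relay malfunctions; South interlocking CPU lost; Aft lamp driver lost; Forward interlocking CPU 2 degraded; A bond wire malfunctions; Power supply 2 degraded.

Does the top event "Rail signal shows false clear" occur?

Power stage lost [AND]: C insulated joint trips=occurs, Aft lamp driver lost=not → not all inputs occur → does not occur.
Vital path inoperative [AND]: South interlocking CPU lost=not, A power supply malfunctions=occurs → not all inputs occur → does not occur.
Interlocking logic unavailable [AND]: Upper vital relay malfunctions=not, Vital path inoperative=not → not all inputs occur → does not occur.
Signal drive lost [AND]: Axle counter degraded=not, Track relay degraded=not → not all inputs occur → does not occur.
Detection branch lost [OR]: Outboard signal lamp fails=not, Signal drive lost=not, A bond wire malfunctions=not → no input occurs → does not occur.
Track circuit unavailable [AND]: Power stage lost=not, Interlocking logic unavailable=not, Detection branch lost=not → not all inputs occur → does not occur.
Power stage 2 lost [OR]: Emergency cable malfunctions=not, Insulated joint 2 faulted=occurs, Standby lamp driver 2 trips=not → at least one input occurs → occurs.
Vital path 2 unavailable [AND]: Power stage 2 lost=occurs, Forward vital relay 2 fails=occurs, Forward interlocking CPU 2 degraded=not → not all inputs occur → does not occur.
Interlocking logic 2 lost [OR]: Vital path 2 unavailable=not, Power supply 2 degraded=not, Signal lamp 2 offline=not → no input occurs → does not occur.
Rail signal shows false clear [OR]: Track circuit unavailable=not, Interlocking logic 2 lost=not → no input occurs → does not occur.

No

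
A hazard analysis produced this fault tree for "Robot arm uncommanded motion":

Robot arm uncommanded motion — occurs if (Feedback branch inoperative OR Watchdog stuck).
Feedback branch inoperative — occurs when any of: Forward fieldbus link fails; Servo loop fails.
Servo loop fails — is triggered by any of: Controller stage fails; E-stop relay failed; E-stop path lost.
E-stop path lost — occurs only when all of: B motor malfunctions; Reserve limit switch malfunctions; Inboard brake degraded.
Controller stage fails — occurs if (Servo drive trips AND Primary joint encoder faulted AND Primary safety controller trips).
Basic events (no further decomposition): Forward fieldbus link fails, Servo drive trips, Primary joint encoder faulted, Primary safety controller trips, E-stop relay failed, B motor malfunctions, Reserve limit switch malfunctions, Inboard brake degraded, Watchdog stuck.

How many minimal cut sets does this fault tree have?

5

Controller stage fails [AND]: one cut set from each child combined → 1 × 1 × 1 = 1 cut set(s).
E-stop path lost [AND]: one cut set from each child combined → 1 × 1 × 1 = 1 cut set(s).
Servo loop fails [OR]: union of children's cut sets → 3 cut set(s).
Feedback branch inoperative [OR]: union of children's cut sets → 4 cut set(s).
Robot arm uncommanded motion [OR]: union of children's cut sets → 5 cut set(s).
Minimal cut sets: {Forward fieldbus link fails}; {Primary joint encoder faulted, Primary safety controller trips, Servo drive trips}; {E-stop relay failed}; {B motor malfunctions, Inboard brake degraded, Reserve limit switch malfunctions}; {Watchdog stuck}.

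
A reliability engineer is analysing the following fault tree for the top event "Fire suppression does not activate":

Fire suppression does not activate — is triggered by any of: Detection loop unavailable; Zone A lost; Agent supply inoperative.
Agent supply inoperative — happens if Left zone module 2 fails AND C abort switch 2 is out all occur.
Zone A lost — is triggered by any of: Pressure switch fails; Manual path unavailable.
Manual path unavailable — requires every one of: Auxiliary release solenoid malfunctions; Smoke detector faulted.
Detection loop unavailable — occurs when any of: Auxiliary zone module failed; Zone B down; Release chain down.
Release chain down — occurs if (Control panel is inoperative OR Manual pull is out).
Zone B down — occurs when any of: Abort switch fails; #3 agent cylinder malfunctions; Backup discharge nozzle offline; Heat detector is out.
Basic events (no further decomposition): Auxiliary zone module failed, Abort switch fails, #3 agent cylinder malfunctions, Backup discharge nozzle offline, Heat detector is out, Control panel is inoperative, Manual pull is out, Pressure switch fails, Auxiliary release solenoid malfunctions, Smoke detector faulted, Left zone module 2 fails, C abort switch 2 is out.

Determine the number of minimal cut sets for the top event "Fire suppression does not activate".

10

Zone B down [OR]: union of children's cut sets → 4 cut set(s).
Release chain down [OR]: union of children's cut sets → 2 cut set(s).
Detection loop unavailable [OR]: union of children's cut sets → 7 cut set(s).
Manual path unavailable [AND]: one cut set from each child combined → 1 × 1 = 1 cut set(s).
Zone A lost [OR]: union of children's cut sets → 2 cut set(s).
Agent supply inoperative [AND]: one cut set from each child combined → 1 × 1 = 1 cut set(s).
Fire suppression does not activate [OR]: union of children's cut sets → 10 cut set(s).
Minimal cut sets: {Auxiliary zone module failed}; {Abort switch fails}; {#3 agent cylinder malfunctions}; {Backup discharge nozzle offline}; {Heat detector is out}; {Control panel is inoperative}; {Manual pull is out}; {Pressure switch fails}; {Auxiliary release solenoid malfunctions, Smoke detector faulted}; {C abort switch 2 is out, Left zone module 2 fails}.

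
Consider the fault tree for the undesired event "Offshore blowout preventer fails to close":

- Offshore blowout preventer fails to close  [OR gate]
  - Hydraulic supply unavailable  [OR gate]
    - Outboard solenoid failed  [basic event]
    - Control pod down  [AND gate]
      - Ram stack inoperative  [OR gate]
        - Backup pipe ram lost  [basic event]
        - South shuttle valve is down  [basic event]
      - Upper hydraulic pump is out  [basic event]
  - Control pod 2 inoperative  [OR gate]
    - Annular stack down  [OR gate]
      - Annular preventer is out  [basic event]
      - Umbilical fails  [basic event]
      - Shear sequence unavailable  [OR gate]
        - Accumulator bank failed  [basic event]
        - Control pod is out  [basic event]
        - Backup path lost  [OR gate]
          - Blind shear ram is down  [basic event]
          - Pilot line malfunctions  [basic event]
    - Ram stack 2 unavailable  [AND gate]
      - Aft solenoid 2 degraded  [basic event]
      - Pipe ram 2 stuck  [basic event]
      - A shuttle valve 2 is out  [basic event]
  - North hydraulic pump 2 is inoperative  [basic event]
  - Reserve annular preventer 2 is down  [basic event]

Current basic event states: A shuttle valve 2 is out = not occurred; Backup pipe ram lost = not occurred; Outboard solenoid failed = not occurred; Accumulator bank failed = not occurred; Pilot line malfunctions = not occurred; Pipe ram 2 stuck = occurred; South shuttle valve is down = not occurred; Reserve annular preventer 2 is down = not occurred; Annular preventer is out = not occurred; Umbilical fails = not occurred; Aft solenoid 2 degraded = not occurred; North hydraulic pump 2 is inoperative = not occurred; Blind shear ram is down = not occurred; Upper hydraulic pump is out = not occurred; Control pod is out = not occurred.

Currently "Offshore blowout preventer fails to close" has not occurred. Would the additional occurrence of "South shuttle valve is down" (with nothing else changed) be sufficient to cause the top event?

No

Counterfactual: set "South shuttle valve is down" to occurred.
Ram stack inoperative [OR]: Backup pipe ram lost=not, South shuttle valve is down=occurs → at least one input occurs → occurs.
Control pod down [AND]: Ram stack inoperative=occurs, Upper hydraulic pump is out=not → not all inputs occur → does not occur.
Hydraulic supply unavailable [OR]: Outboard solenoid failed=not, Control pod down=not → no input occurs → does not occur.
Backup path lost [OR]: Blind shear ram is down=not, Pilot line malfunctions=not → no input occurs → does not occur.
Shear sequence unavailable [OR]: Accumulator bank failed=not, Control pod is out=not, Backup path lost=not → no input occurs → does not occur.
Annular stack down [OR]: Annular preventer is out=not, Umbilical fails=not, Shear sequence unavailable=not → no input occurs → does not occur.
Ram stack 2 unavailable [AND]: Aft solenoid 2 degraded=not, Pipe ram 2 stuck=occurs, A shuttle valve 2 is out=not → not all inputs occur → does not occur.
Control pod 2 inoperative [OR]: Annular stack down=not, Ram stack 2 unavailable=not → no input occurs → does not occur.
Offshore blowout preventer fails to close [OR]: Hydraulic supply unavailable=not, Control pod 2 inoperative=not, North hydraulic pump 2 is inoperative=not, Reserve annular preventer 2 is down=not → no input occurs → does not occur.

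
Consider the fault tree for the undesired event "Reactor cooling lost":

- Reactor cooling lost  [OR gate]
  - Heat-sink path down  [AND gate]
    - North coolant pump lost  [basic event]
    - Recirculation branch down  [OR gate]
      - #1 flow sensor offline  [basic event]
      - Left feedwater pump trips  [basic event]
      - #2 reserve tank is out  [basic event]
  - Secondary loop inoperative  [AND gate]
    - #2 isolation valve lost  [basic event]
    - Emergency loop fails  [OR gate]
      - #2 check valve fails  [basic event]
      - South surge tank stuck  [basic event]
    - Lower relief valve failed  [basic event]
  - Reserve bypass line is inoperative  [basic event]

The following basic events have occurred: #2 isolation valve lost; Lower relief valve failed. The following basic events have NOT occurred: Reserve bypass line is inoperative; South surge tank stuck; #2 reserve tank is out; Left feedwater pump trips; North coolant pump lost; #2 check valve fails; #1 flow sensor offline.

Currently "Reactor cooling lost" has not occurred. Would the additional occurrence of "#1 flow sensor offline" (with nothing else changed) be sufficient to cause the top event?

No

Counterfactual: set "#1 flow sensor offline" to occurred.
Recirculation branch down [OR]: #1 flow sensor offline=occurs, Left feedwater pump trips=not, #2 reserve tank is out=not → at least one input occurs → occurs.
Heat-sink path down [AND]: North coolant pump lost=not, Recirculation branch down=occurs → not all inputs occur → does not occur.
Emergency loop fails [OR]: #2 check valve fails=not, South surge tank stuck=not → no input occurs → does not occur.
Secondary loop inoperative [AND]: #2 isolation valve lost=occurs, Emergency loop fails=not, Lower relief valve failed=occurs → not all inputs occur → does not occur.
Reactor cooling lost [OR]: Heat-sink path down=not, Secondary loop inoperative=not, Reserve bypass line is inoperative=not → no input occurs → does not occur.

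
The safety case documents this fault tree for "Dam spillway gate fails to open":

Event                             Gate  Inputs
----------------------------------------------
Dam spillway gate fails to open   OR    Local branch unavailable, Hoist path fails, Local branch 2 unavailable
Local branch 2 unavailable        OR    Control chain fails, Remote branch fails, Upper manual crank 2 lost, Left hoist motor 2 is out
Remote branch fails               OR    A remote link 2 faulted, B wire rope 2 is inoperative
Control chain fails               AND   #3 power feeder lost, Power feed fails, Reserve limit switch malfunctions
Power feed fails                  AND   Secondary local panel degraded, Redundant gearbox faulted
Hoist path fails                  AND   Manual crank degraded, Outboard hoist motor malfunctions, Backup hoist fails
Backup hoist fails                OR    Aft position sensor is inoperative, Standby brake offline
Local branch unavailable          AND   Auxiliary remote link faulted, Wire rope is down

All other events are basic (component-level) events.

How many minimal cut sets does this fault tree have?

8

Local branch unavailable [AND]: one cut set from each child combined → 1 × 1 = 1 cut set(s).
Backup hoist fails [OR]: union of children's cut sets → 2 cut set(s).
Hoist path fails [AND]: one cut set from each child combined → 1 × 1 × 2 = 2 cut set(s).
Power feed fails [AND]: one cut set from each child combined → 1 × 1 = 1 cut set(s).
Control chain fails [AND]: one cut set from each child combined → 1 × 1 × 1 = 1 cut set(s).
Remote branch fails [OR]: union of children's cut sets → 2 cut set(s).
Local branch 2 unavailable [OR]: union of children's cut sets → 5 cut set(s).
Dam spillway gate fails to open [OR]: union of children's cut sets → 8 cut set(s).
Minimal cut sets: {Auxiliary remote link faulted, Wire rope is down}; {Aft position sensor is inoperative, Manual crank degraded, Outboard hoist motor malfunctions}; {Manual crank degraded, Outboard hoist motor malfunctions, Standby brake offline}; {#3 power feeder lost, Redundant gearbox faulted, Reserve limit switch malfunctions, Secondary local panel degraded}; {A remote link 2 faulted}; {B wire rope 2 is inoperative}; {Upper manual crank 2 lost}; {Left hoist motor 2 is out}.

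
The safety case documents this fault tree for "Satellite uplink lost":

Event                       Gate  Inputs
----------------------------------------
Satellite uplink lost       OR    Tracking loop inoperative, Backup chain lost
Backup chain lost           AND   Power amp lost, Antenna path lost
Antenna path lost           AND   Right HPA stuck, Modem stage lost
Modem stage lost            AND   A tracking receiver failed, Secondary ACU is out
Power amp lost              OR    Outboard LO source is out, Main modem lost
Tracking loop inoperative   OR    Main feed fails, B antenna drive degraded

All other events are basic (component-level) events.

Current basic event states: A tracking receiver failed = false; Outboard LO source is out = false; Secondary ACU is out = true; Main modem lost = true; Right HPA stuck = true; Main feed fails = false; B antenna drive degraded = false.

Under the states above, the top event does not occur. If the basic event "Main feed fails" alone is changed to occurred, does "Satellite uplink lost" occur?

Yes

Counterfactual: set "Main feed fails" to occurred.
Tracking loop inoperative [OR]: Main feed fails=occurs, B antenna drive degraded=not → at least one input occurs → occurs.
Power amp lost [OR]: Outboard LO source is out=not, Main modem lost=occurs → at least one input occurs → occurs.
Modem stage lost [AND]: A tracking receiver failed=not, Secondary ACU is out=occurs → not all inputs occur → does not occur.
Antenna path lost [AND]: Right HPA stuck=occurs, Modem stage lost=not → not all inputs occur → does not occur.
Backup chain lost [AND]: Power amp lost=occurs, Antenna path lost=not → not all inputs occur → does not occur.
Satellite uplink lost [OR]: Tracking loop inoperative=occurs, Backup chain lost=not → at least one input occurs → occurs.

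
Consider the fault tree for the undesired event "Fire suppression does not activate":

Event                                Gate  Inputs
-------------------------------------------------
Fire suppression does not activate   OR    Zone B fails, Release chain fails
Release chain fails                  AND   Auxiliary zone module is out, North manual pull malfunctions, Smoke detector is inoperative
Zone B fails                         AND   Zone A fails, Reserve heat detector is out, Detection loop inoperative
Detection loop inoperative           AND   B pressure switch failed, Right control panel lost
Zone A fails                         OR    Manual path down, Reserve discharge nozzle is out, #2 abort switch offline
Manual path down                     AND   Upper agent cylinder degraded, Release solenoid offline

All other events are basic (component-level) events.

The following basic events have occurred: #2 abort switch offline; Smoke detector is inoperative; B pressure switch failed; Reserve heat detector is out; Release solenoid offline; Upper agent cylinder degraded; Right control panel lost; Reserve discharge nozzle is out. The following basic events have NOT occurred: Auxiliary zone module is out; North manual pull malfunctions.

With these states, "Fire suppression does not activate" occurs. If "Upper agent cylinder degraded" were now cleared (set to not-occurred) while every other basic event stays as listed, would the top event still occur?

Counterfactual: set "Upper agent cylinder degraded" to not occurred.
Manual path down [AND]: Upper agent cylinder degraded=not, Release solenoid offline=occurs → not all inputs occur → does not occur.
Zone A fails [OR]: Manual path down=not, Reserve discharge nozzle is out=occurs, #2 abort switch offline=occurs → at least one input occurs → occurs.
Detection loop inoperative [AND]: B pressure switch failed=occurs, Right control panel lost=occurs → all inputs occur → occurs.
Zone B fails [AND]: Zone A fails=occurs, Reserve heat detector is out=occurs, Detection loop inoperative=occurs → all inputs occur → occurs.
Release chain fails [AND]: Auxiliary zone module is out=not, North manual pull malfunctions=not, Smoke detector is inoperative=occurs → not all inputs occur → does not occur.
Fire suppression does not activate [OR]: Zone B fails=occurs, Release chain fails=not → at least one input occurs → occurs.

Yes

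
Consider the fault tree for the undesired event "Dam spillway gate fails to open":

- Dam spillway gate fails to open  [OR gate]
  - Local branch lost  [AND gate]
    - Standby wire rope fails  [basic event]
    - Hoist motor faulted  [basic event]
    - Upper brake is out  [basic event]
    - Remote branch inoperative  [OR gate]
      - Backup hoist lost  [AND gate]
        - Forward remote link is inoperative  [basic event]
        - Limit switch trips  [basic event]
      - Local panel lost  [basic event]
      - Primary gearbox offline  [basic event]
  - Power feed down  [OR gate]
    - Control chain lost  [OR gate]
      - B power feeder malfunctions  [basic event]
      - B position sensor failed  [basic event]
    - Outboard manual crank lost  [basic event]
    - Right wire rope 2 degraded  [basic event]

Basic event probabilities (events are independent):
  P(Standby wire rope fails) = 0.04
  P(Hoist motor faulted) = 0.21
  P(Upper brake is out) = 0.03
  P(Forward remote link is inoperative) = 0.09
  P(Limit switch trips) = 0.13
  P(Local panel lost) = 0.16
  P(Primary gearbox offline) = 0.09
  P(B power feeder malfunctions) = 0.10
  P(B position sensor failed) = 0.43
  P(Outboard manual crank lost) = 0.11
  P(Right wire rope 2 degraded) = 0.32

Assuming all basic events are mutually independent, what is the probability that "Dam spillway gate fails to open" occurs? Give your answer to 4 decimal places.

P(Backup hoist lost) [AND] = 0.09 × 0.13 = 0.011700
P(Remote branch inoperative) [OR] = 1 − (1−0.011700) × (1−0.16) × (1−0.09) = 0.244543
P(Local branch lost) [AND] = 0.04 × 0.21 × 0.03 × 0.244543 = 0.000062
P(Control chain lost) [OR] = 1 − (1−0.10) × (1−0.43) = 0.487000
P(Power feed down) [OR] = 1 − (1−0.487000) × (1−0.11) × (1−0.32) = 0.689532
P(Dam spillway gate fails to open) [OR] = 1 − (1−0.000062) × (1−0.689532) = 0.689551
Rounded to 4 decimal places: P(Dam spillway gate fails to open) ≈ 0.6896.

0.6896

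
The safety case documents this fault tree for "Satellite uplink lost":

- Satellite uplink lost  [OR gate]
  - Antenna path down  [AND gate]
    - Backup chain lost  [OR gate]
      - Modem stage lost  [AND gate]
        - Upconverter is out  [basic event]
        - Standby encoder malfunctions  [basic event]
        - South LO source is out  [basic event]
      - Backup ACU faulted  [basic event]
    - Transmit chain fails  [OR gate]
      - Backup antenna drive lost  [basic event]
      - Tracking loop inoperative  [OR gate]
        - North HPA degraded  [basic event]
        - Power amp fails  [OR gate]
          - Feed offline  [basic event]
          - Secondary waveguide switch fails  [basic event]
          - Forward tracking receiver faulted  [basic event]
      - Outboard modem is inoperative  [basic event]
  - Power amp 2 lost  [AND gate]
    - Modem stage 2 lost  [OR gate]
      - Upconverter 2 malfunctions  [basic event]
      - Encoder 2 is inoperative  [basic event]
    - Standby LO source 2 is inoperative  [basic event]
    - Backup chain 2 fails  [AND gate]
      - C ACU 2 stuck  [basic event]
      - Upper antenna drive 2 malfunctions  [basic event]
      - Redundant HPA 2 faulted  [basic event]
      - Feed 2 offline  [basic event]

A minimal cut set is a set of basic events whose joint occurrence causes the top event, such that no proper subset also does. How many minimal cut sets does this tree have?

14

Modem stage lost [AND]: one cut set from each child combined → 1 × 1 × 1 = 1 cut set(s).
Backup chain lost [OR]: union of children's cut sets → 2 cut set(s).
Power amp fails [OR]: union of children's cut sets → 3 cut set(s).
Tracking loop inoperative [OR]: union of children's cut sets → 4 cut set(s).
Transmit chain fails [OR]: union of children's cut sets → 6 cut set(s).
Antenna path down [AND]: one cut set from each child combined → 2 × 6 = 12 cut set(s).
Modem stage 2 lost [OR]: union of children's cut sets → 2 cut set(s).
Backup chain 2 fails [AND]: one cut set from each child combined → 1 × 1 × 1 × 1 = 1 cut set(s).
Power amp 2 lost [AND]: one cut set from each child combined → 2 × 1 × 1 = 2 cut set(s).
Satellite uplink lost [OR]: union of children's cut sets → 14 cut set(s).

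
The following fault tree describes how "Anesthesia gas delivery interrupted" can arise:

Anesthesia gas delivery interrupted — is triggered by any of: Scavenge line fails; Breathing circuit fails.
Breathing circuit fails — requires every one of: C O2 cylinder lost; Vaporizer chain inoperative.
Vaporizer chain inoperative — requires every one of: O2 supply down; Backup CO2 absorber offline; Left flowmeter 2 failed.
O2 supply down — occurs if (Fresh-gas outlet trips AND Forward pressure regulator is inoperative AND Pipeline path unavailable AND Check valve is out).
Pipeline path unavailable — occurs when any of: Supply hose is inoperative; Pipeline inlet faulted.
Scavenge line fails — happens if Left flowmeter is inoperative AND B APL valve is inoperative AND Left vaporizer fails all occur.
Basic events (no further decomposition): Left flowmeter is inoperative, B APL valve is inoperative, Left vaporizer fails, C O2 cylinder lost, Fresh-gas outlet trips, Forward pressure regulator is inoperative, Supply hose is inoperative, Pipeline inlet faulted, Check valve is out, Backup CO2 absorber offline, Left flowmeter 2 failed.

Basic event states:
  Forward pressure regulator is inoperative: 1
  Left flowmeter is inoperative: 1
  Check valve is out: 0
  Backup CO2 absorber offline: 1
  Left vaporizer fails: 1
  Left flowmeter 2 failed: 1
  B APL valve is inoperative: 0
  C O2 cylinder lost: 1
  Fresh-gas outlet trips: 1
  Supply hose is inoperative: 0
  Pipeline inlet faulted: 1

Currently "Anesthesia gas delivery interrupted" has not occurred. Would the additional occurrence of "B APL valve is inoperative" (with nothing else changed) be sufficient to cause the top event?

Yes

Counterfactual: set "B APL valve is inoperative" to occurred.
Scavenge line fails [AND]: Left flowmeter is inoperative=occurs, B APL valve is inoperative=occurs, Left vaporizer fails=occurs → all inputs occur → occurs.
Pipeline path unavailable [OR]: Supply hose is inoperative=not, Pipeline inlet faulted=occurs → at least one input occurs → occurs.
O2 supply down [AND]: Fresh-gas outlet trips=occurs, Forward pressure regulator is inoperative=occurs, Pipeline path unavailable=occurs, Check valve is out=not → not all inputs occur → does not occur.
Vaporizer chain inoperative [AND]: O2 supply down=not, Backup CO2 absorber offline=occurs, Left flowmeter 2 failed=occurs → not all inputs occur → does not occur.
Breathing circuit fails [AND]: C O2 cylinder lost=occurs, Vaporizer chain inoperative=not → not all inputs occur → does not occur.
Anesthesia gas delivery interrupted [OR]: Scavenge line fails=occurs, Breathing circuit fails=not → at least one input occurs → occurs.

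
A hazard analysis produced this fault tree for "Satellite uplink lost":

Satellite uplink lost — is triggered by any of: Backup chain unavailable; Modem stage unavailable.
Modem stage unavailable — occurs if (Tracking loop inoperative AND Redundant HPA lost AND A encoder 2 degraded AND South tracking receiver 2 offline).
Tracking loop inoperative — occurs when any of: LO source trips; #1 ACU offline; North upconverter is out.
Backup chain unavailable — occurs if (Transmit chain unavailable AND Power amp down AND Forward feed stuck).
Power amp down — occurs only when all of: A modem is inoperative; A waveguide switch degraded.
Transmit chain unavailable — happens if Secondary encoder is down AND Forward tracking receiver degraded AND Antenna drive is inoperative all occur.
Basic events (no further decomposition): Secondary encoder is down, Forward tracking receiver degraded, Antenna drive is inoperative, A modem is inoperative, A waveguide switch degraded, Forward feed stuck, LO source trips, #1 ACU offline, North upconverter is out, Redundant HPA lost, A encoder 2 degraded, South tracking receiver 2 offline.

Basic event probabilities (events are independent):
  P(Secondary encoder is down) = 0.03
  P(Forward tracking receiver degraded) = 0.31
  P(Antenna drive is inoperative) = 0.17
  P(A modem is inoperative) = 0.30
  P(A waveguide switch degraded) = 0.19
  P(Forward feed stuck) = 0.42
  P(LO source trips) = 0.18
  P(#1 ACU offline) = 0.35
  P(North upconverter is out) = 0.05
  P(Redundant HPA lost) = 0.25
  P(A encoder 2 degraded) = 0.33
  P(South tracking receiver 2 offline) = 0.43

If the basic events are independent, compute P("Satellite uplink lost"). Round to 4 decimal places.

P(Transmit chain unavailable) [AND] = 0.03 × 0.31 × 0.17 = 0.001581
P(Power amp down) [AND] = 0.30 × 0.19 = 0.057000
P(Backup chain unavailable) [AND] = 0.001581 × 0.057000 × 0.42 = 0.000038
P(Tracking loop inoperative) [OR] = 1 − (1−0.18) × (1−0.35) × (1−0.05) = 0.493650
P(Modem stage unavailable) [AND] = 0.493650 × 0.25 × 0.33 × 0.43 = 0.017512
P(Satellite uplink lost) [OR] = 1 − (1−0.000038) × (1−0.017512) = 0.017549
Rounded to 4 decimal places: P(Satellite uplink lost) ≈ 0.0175.

0.0175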